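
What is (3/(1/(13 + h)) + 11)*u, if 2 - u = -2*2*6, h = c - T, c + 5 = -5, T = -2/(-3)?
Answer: 468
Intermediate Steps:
T = ⅔ (T = -2*(-⅓) = ⅔ ≈ 0.66667)
c = -10 (c = -5 - 5 = -10)
h = -32/3 (h = -10 - 1*⅔ = -10 - ⅔ = -32/3 ≈ -10.667)
u = 26 (u = 2 - (-2*2)*6 = 2 - (-4)*6 = 2 - 1*(-24) = 2 + 24 = 26)
(3/(1/(13 + h)) + 11)*u = (3/(1/(13 - 32/3)) + 11)*26 = (3/(1/(7/3)) + 11)*26 = (3/(3/7) + 11)*26 = (3*(7/3) + 11)*26 = (7 + 11)*26 = 18*26 = 468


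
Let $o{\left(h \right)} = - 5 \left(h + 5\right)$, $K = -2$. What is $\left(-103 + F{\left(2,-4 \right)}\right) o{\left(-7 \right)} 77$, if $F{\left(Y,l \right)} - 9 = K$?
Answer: $-73920$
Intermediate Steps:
$F{\left(Y,l \right)} = 7$ ($F{\left(Y,l \right)} = 9 - 2 = 7$)
$o{\left(h \right)} = -25 - 5 h$ ($o{\left(h \right)} = - 5 \left(5 + h\right) = -25 - 5 h$)
$\left(-103 + F{\left(2,-4 \right)}\right) o{\left(-7 \right)} 77 = \left(-103 + 7\right) \left(-25 - -35\right) 77 = - 96 \left(-25 + 35\right) 77 = \left(-96\right) 10 \cdot 77 = \left(-960\right) 77 = -73920$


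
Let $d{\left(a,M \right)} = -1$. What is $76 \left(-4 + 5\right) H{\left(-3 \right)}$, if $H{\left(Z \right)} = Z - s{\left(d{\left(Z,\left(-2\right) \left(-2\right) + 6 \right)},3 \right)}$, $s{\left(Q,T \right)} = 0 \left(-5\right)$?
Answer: $-228$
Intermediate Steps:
$s{\left(Q,T \right)} = 0$
$H{\left(Z \right)} = Z$ ($H{\left(Z \right)} = Z - 0 = Z + 0 = Z$)
$76 \left(-4 + 5\right) H{\left(-3 \right)} = 76 \left(-4 + 5\right) \left(-3\right) = 76 \cdot 1 \left(-3\right) = 76 \left(-3\right) = -228$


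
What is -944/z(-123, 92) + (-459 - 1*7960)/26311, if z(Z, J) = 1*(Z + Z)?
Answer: 11383255/3236253 ≈ 3.5174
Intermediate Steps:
z(Z, J) = 2*Z (z(Z, J) = 1*(2*Z) = 2*Z)
-944/z(-123, 92) + (-459 - 1*7960)/26311 = -944/(2*(-123)) + (-459 - 1*7960)/26311 = -944/(-246) + (-459 - 7960)*(1/26311) = -944*(-1/246) - 8419*1/26311 = 472/123 - 8419/26311 = 11383255/3236253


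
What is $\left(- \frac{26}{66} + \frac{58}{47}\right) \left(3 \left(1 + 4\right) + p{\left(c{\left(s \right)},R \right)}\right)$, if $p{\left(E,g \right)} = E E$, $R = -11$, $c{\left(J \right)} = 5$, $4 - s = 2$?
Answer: $\frac{52120}{1551} \approx 33.604$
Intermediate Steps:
$s = 2$ ($s = 4 - 2 = 2$)
$p{\left(E,g \right)} = E^{2}$
$\left(- \frac{26}{66} + \frac{58}{47}\right) \left(3 \left(1 + 4\right) + p{\left(c{\left(s \right)},R \right)}\right) = \left(- \frac{26}{66} + \frac{58}{47}\right) \left(3 \left(1 + 4\right) + 5^{2}\right) = \left(\left(-26\right) \frac{1}{66} + 58 \cdot \frac{1}{47}\right) \left(3 \cdot 5 + 25\right) = \left(- \frac{13}{33} + \frac{58}{47}\right) \left(15 + 25\right) = \frac{1303}{1551} \cdot 40 = \frac{52120}{1551}$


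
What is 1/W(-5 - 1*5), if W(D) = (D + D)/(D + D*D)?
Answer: -9/2 ≈ -4.5000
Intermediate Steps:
W(D) = 2*D/(D + D²) (W(D) = (2*D)/(D + D²) = 2*D/(D + D²))
1/W(-5 - 1*5) = 1/(2/(1 + (-5 - 1*5))) = 1/(2/(1 + (-5 - 5))) = 1/(2/(1 - 10)) = 1/(2/(-9)) = 1/(2*(-⅑)) = 1/(-2/9) = -9/2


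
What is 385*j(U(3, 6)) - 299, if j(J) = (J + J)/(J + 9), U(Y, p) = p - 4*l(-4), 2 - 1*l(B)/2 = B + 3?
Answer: 1241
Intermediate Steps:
l(B) = -2 - 2*B (l(B) = 4 - 2*(B + 3) = 4 - 2*(3 + B) = 4 + (-6 - 2*B) = -2 - 2*B)
U(Y, p) = -24 + p (U(Y, p) = p - 4*(-2 - 2*(-4)) = p - 4*(-2 + 8) = p - 4*6 = p - 24 = -24 + p)
j(J) = 2*J/(9 + J) (j(J) = (2*J)/(9 + J) = 2*J/(9 + J))
385*j(U(3, 6)) - 299 = 385*(2*(-24 + 6)/(9 + (-24 + 6))) - 299 = 385*(2*(-18)/(9 - 18)) - 299 = 385*(2*(-18)/(-9)) - 299 = 385*(2*(-18)*(-1/9)) - 299 = 385*4 - 299 = 1540 - 299 = 1241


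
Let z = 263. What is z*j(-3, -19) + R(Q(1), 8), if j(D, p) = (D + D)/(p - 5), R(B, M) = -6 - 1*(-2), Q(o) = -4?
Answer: 247/4 ≈ 61.750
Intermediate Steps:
R(B, M) = -4 (R(B, M) = -6 + 2 = -4)
j(D, p) = 2*D/(-5 + p) (j(D, p) = (2*D)/(-5 + p) = 2*D/(-5 + p))
z*j(-3, -19) + R(Q(1), 8) = 263*(2*(-3)/(-5 - 19)) - 4 = 263*(2*(-3)/(-24)) - 4 = 263*(2*(-3)*(-1/24)) - 4 = 263*(¼) - 4 = 263/4 - 4 = 247/4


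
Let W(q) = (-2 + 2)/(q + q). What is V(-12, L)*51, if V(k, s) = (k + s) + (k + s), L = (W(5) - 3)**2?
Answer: -306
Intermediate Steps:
W(q) = 0 (W(q) = 0/((2*q)) = 0*(1/(2*q)) = 0)
L = 9 (L = (0 - 3)**2 = (-3)**2 = 9)
V(k, s) = 2*k + 2*s
V(-12, L)*51 = (2*(-12) + 2*9)*51 = (-24 + 18)*51 = -6*51 = -306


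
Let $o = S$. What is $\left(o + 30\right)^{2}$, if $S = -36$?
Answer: $36$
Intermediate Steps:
$o = -36$
$\left(o + 30\right)^{2} = \left(-36 + 30\right)^{2} = \left(-6\right)^{2} = 36$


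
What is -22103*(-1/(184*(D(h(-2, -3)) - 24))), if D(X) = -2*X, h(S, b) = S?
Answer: -961/160 ≈ -6.0062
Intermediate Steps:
-22103*(-1/(184*(D(h(-2, -3)) - 24))) = -22103*(-1/(184*(-2*(-2) - 24))) = -22103*(-1/(184*(4 - 24))) = -22103/((-20*(-184))) = -22103/3680 = -22103*1/3680 = -961/160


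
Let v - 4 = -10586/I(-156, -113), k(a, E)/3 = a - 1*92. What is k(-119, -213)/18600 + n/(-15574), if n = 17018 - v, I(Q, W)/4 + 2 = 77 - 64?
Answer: -606455177/531073400 ≈ -1.1419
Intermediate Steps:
k(a, E) = -276 + 3*a (k(a, E) = 3*(a - 1*92) = 3*(a - 92) = 3*(-92 + a) = -276 + 3*a)
I(Q, W) = 44 (I(Q, W) = -8 + 4*(77 - 64) = -8 + 4*13 = -8 + 52 = 44)
v = -5205/22 (v = 4 - 10586/44 = 4 - 10586*1/44 = 4 - 5293/22 = -5205/22 ≈ -236.59)
n = 379601/22 (n = 17018 - 1*(-5205/22) = 17018 + 5205/22 = 379601/22 ≈ 17255.)
k(-119, -213)/18600 + n/(-15574) = (-276 + 3*(-119))/18600 + (379601/22)/(-15574) = (-276 - 357)*(1/18600) + (379601/22)*(-1/15574) = -633*1/18600 - 379601/342628 = -211/6200 - 379601/342628 = -606455177/531073400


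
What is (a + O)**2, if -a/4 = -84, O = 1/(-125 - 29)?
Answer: 2677338049/23716 ≈ 1.1289e+5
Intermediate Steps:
O = -1/154 (O = 1/(-154) = -1/154 ≈ -0.0064935)
a = 336 (a = -4*(-84) = 336)
(a + O)**2 = (336 - 1/154)**2 = (51743/154)**2 = 2677338049/23716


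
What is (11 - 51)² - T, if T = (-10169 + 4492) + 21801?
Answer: -14524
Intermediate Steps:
T = 16124 (T = -5677 + 21801 = 16124)
(11 - 51)² - T = (11 - 51)² - 1*16124 = (-40)² - 16124 = 1600 - 16124 = -14524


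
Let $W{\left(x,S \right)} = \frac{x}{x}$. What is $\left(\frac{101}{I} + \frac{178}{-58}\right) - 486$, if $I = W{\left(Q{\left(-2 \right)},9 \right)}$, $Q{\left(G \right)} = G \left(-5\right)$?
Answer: $- \frac{11254}{29} \approx -388.07$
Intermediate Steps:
$Q{\left(G \right)} = - 5 G$
$W{\left(x,S \right)} = 1$
$I = 1$
$\left(\frac{101}{I} + \frac{178}{-58}\right) - 486 = \left(\frac{101}{1} + \frac{178}{-58}\right) - 486 = \left(101 \cdot 1 + 178 \left(- \frac{1}{58}\right)\right) - 486 = \left(101 - \frac{89}{29}\right) - 486 = \frac{2840}{29} - 486 = - \frac{11254}{29}$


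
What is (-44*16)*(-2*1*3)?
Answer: 4224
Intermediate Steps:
(-44*16)*(-2*1*3) = -(-1408)*3 = -704*(-6) = 4224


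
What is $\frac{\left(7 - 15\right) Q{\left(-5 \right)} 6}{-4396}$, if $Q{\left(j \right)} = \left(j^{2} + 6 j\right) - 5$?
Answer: $- \frac{120}{1099} \approx -0.10919$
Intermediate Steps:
$Q{\left(j \right)} = -5 + j^{2} + 6 j$
$\frac{\left(7 - 15\right) Q{\left(-5 \right)} 6}{-4396} = \frac{\left(7 - 15\right) \left(-5 + \left(-5\right)^{2} + 6 \left(-5\right)\right) 6}{-4396} = - 8 \left(-5 + 25 - 30\right) 6 \left(- \frac{1}{4396}\right) = - 8 \left(\left(-10\right) 6\right) \left(- \frac{1}{4396}\right) = \left(-8\right) \left(-60\right) \left(- \frac{1}{4396}\right) = 480 \left(- \frac{1}{4396}\right) = - \frac{120}{1099}$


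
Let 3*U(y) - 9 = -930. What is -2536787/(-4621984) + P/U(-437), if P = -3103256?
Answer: 14343978373513/1418949088 ≈ 10109.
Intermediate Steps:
U(y) = -307 (U(y) = 3 + (1/3)*(-930) = 3 - 310 = -307)
-2536787/(-4621984) + P/U(-437) = -2536787/(-4621984) - 3103256/(-307) = -2536787*(-1/4621984) - 3103256*(-1/307) = 2536787/4621984 + 3103256/307 = 14343978373513/1418949088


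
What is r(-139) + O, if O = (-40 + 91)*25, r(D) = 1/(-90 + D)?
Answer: 291974/229 ≈ 1275.0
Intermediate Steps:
O = 1275 (O = 51*25 = 1275)
r(-139) + O = 1/(-90 - 139) + 1275 = 1/(-229) + 1275 = -1/229 + 1275 = 291974/229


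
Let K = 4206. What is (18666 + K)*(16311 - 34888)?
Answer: -424893144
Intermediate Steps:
(18666 + K)*(16311 - 34888) = (18666 + 4206)*(16311 - 34888) = 22872*(-18577) = -424893144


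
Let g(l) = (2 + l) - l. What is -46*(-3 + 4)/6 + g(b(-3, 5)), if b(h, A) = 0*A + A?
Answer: -17/3 ≈ -5.6667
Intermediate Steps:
b(h, A) = A (b(h, A) = 0 + A = A)
g(l) = 2
-46*(-3 + 4)/6 + g(b(-3, 5)) = -46*(-3 + 4)/6 + 2 = -46/6 + 2 = -46*⅙ + 2 = -23/3 + 2 = -17/3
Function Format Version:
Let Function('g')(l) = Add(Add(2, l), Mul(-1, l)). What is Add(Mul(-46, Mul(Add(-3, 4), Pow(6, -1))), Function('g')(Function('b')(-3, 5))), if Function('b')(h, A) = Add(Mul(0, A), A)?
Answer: Rational(-17, 3) ≈ -5.6667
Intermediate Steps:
Function('b')(h, A) = A (Function('b')(h, A) = Add(0, A) = A)
Function('g')(l) = 2
Add(Mul(-46, Mul(Add(-3, 4), Pow(6, -1))), Function('g')(Function('b')(-3, 5))) = Add(Mul(-46, Mul(Add(-3, 4), Pow(6, -1))), 2) = Add(Mul(-46, Mul(1, Rational(1, 6))), 2) = Add(Mul(-46, Rational(1, 6)), 2) = Add(Rational(-23, 3), 2) = Rational(-17, 3)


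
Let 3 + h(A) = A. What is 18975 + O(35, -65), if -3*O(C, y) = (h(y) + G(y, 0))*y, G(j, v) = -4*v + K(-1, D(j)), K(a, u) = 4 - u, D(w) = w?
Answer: 56990/3 ≈ 18997.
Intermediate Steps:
h(A) = -3 + A
G(j, v) = 4 - j - 4*v (G(j, v) = -4*v + (4 - j) = 4 - j - 4*v)
O(C, y) = -y/3 (O(C, y) = -((-3 + y) + (4 - y - 4*0))*y/3 = -((-3 + y) + (4 - y + 0))*y/3 = -((-3 + y) + (4 - y))*y/3 = -y/3)
18975 + O(35, -65) = 18975 - ⅓*(-65) = 18975 + 65/3 = 56990/3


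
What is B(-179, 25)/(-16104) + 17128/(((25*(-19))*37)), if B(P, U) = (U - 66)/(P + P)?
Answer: -98747614271/101323952400 ≈ -0.97457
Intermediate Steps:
B(P, U) = (-66 + U)/(2*P) (B(P, U) = (-66 + U)/((2*P)) = (-66 + U)*(1/(2*P)) = (-66 + U)/(2*P))
B(-179, 25)/(-16104) + 17128/(((25*(-19))*37)) = ((½)*(-66 + 25)/(-179))/(-16104) + 17128/(((25*(-19))*37)) = ((½)*(-1/179)*(-41))*(-1/16104) + 17128/((-475*37)) = (41/358)*(-1/16104) + 17128/(-17575) = -41/5765232 + 17128*(-1/17575) = -41/5765232 - 17128/17575 = -98747614271/101323952400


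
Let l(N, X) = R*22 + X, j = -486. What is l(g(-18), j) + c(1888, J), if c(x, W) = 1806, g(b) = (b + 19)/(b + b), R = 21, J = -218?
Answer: 1782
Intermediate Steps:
g(b) = (19 + b)/(2*b) (g(b) = (19 + b)/((2*b)) = (19 + b)*(1/(2*b)) = (19 + b)/(2*b))
l(N, X) = 462 + X (l(N, X) = 21*22 + X = 462 + X)
l(g(-18), j) + c(1888, J) = (462 - 486) + 1806 = -24 + 1806 = 1782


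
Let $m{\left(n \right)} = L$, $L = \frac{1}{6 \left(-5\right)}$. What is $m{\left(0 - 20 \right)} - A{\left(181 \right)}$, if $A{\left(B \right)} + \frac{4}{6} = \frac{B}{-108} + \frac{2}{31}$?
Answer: $\frac{37577}{16740} \approx 2.2447$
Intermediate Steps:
$A{\left(B \right)} = - \frac{56}{93} - \frac{B}{108}$ ($A{\left(B \right)} = - \frac{2}{3} + \left(\frac{B}{-108} + \frac{2}{31}\right) = - \frac{2}{3} + \left(B \left(- \frac{1}{108}\right) + 2 \cdot \frac{1}{31}\right) = - \frac{2}{3} - \left(- \frac{2}{31} + \frac{B}{108}\right) = - \frac{56}{93} - \frac{B}{108}$)
$L = - \frac{1}{30}$ ($L = \frac{1}{-30} = - \frac{1}{30} \approx -0.033333$)
$m{\left(n \right)} = - \frac{1}{30}$
$m{\left(0 - 20 \right)} - A{\left(181 \right)} = - \frac{1}{30} - \left(- \frac{56}{93} - \frac{181}{108}\right) = - \frac{1}{30} - - \frac{7627}{3348} = - \frac{1}{30} + \frac{7627}{3348} = \frac{37577}{16740}$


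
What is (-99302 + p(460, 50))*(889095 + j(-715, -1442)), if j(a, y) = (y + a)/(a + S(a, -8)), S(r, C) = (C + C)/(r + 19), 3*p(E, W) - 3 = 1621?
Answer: -5461915604818736/62203 ≈ -8.7808e+10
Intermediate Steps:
p(E, W) = 1624/3 (p(E, W) = 1 + (1/3)*1621 = 1 + 1621/3 = 1624/3)
S(r, C) = 2*C/(19 + r) (S(r, C) = (2*C)/(19 + r) = 2*C/(19 + r))
j(a, y) = (a + y)/(a - 16/(19 + a)) (j(a, y) = (y + a)/(a + 2*(-8)/(19 + a)) = (a + y)/(a - 16/(19 + a)))
(-99302 + p(460, 50))*(889095 + j(-715, -1442)) = (-99302 + 1624/3)*(889095 + (19 - 715)*(-715 - 1442)/(-16 - 715*(19 - 715))) = -296282*(889095 - 696*(-2157)/(-16 - 715*(-696)))/3 = -296282*(889095 - 696*(-2157)/(-16 + 497640))/3 = -296282*(889095 - 696*(-2157)/497624)/3 = -296282*(889095 + (1/497624)*(-696)*(-2157))/3 = -296282*(889095 + 187659/62203)/3 = -296282/3*55304563944/62203 = -5461915604818736/62203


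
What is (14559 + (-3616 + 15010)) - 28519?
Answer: -2566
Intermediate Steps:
(14559 + (-3616 + 15010)) - 28519 = (14559 + 11394) - 28519 = 25953 - 28519 = -2566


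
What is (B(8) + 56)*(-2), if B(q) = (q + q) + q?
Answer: -160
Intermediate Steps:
B(q) = 3*q (B(q) = 2*q + q = 3*q)
(B(8) + 56)*(-2) = (3*8 + 56)*(-2) = (24 + 56)*(-2) = 80*(-2) = -160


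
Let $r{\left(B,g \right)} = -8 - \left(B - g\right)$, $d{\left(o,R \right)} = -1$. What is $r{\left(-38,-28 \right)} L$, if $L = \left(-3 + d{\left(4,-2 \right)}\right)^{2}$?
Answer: $32$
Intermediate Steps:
$r{\left(B,g \right)} = -8 + g - B$ ($r{\left(B,g \right)} = -8 - \left(B - g\right) = -8 + g - B$)
$L = 16$ ($L = \left(-3 - 1\right)^{2} = \left(-4\right)^{2} = 16$)
$r{\left(-38,-28 \right)} L = \left(-8 - 28 - -38\right) 16 = \left(-8 - 28 + 38\right) 16 = 2 \cdot 16 = 32$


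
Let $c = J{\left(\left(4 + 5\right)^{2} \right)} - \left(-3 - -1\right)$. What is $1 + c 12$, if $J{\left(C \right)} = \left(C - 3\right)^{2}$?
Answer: $73033$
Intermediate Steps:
$J{\left(C \right)} = \left(-3 + C\right)^{2}$
$c = 6086$ ($c = \left(-3 + \left(4 + 5\right)^{2}\right)^{2} - \left(-3 - -1\right) = \left(-3 + 9^{2}\right)^{2} - \left(-3 + 1\right) = \left(-3 + 81\right)^{2} - -2 = 78^{2} + 2 = 6084 + 2 = 6086$)
$1 + c 12 = 1 + 6086 \cdot 12 = 1 + 73032 = 73033$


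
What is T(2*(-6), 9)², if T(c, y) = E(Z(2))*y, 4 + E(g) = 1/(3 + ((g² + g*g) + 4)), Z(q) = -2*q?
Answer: 216225/169 ≈ 1279.4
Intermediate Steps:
E(g) = -4 + 1/(7 + 2*g²) (E(g) = -4 + 1/(3 + ((g² + g*g) + 4)) = -4 + 1/(3 + ((g² + g²) + 4)) = -4 + 1/(3 + (2*g² + 4)) = -4 + 1/(3 + (4 + 2*g²)) = -4 + 1/(7 + 2*g²))
T(c, y) = -155*y/39 (T(c, y) = ((-27 - 8*(-2*2)²)/(7 + 2*(-2*2)²))*y = ((-27 - 8*(-4)²)/(7 + 2*(-4)²))*y = ((-27 - 8*16)/(7 + 2*16))*y = ((-27 - 128)/(7 + 32))*y = (-155/39)*y = ((1/39)*(-155))*y = -155*y/39)
T(2*(-6), 9)² = (-155/39*9)² = (-465/13)² = 216225/169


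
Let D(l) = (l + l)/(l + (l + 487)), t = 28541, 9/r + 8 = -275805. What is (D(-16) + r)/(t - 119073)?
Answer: 8830111/11361305644780 ≈ 7.7721e-7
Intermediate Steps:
r = -9/275813 (r = 9/(-8 - 275805) = 9/(-275813) = 9*(-1/275813) = -9/275813 ≈ -3.2631e-5)
D(l) = 2*l/(487 + 2*l) (D(l) = (2*l)/(l + (487 + l)) = (2*l)/(487 + 2*l) = 2*l/(487 + 2*l))
(D(-16) + r)/(t - 119073) = (2*(-16)/(487 + 2*(-16)) - 9/275813)/(28541 - 119073) = (2*(-16)/(487 - 32) - 9/275813)/(-90532) = (2*(-16)/455 - 9/275813)*(-1/90532) = (2*(-16)*(1/455) - 9/275813)*(-1/90532) = (-32/455 - 9/275813)*(-1/90532) = -8830111/125494915*(-1/90532) = 8830111/11361305644780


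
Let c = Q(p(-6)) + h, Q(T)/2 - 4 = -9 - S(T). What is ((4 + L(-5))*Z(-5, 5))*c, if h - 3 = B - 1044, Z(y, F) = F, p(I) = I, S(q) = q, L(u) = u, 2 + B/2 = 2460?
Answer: -19385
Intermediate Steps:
B = 4916 (B = -4 + 2*2460 = -4 + 4920 = 4916)
h = 3875 (h = 3 + (4916 - 1044) = 3 + 3872 = 3875)
Q(T) = -10 - 2*T (Q(T) = 8 + 2*(-9 - T) = 8 + (-18 - 2*T) = -10 - 2*T)
c = 3877 (c = (-10 - 2*(-6)) + 3875 = (-10 + 12) + 3875 = 2 + 3875 = 3877)
((4 + L(-5))*Z(-5, 5))*c = ((4 - 5)*5)*3877 = -1*5*3877 = -5*3877 = -19385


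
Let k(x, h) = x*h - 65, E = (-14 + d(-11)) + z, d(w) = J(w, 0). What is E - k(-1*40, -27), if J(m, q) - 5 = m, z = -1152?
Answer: -2187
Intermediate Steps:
J(m, q) = 5 + m
d(w) = 5 + w
E = -1172 (E = (-14 + (5 - 11)) - 1152 = (-14 - 6) - 1152 = -20 - 1152 = -1172)
k(x, h) = -65 + h*x (k(x, h) = h*x - 65 = -65 + h*x)
E - k(-1*40, -27) = -1172 - (-65 - (-27)*40) = -1172 - (-65 - 27*(-40)) = -1172 - (-65 + 1080) = -1172 - 1*1015 = -1172 - 1015 = -2187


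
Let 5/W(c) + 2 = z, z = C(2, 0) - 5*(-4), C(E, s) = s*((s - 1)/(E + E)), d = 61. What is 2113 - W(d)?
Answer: 38029/18 ≈ 2112.7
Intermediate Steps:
C(E, s) = s*(-1 + s)/(2*E) (C(E, s) = s*((-1 + s)/((2*E))) = s*((-1 + s)*(1/(2*E))) = s*((-1 + s)/(2*E)) = s*(-1 + s)/(2*E))
z = 20 (z = (1/2)*0*(-1 + 0)/2 - 5*(-4) = (1/2)*0*(1/2)*(-1) + 20 = 0 + 20 = 20)
W(c) = 5/18 (W(c) = 5/(-2 + 20) = 5/18)
2113 - W(d) = 2113 - 1*5/18 = 2113 - 5/18 = 38029/18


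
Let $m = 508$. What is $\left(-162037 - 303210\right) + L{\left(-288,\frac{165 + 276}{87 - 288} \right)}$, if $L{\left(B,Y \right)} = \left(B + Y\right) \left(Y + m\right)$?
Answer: $- \frac{2747397610}{4489} \approx -6.1203 \cdot 10^{5}$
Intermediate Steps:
$L{\left(B,Y \right)} = \left(508 + Y\right) \left(B + Y\right)$ ($L{\left(B,Y \right)} = \left(B + Y\right) \left(Y + 508\right) = \left(B + Y\right) \left(508 + Y\right) = \left(508 + Y\right) \left(B + Y\right)$)
$\left(-162037 - 303210\right) + L{\left(-288,\frac{165 + 276}{87 - 288} \right)} = \left(-162037 - 303210\right) + \left(\left(\frac{165 + 276}{87 - 288}\right)^{2} + 508 \left(-288\right) + 508 \frac{165 + 276}{87 - 288} - 288 \frac{165 + 276}{87 - 288}\right) = -465247 + \left(\left(\frac{441}{-201}\right)^{2} - 146304 + 508 \frac{441}{-201} - 288 \frac{441}{-201}\right) = -465247 + \left(\left(441 \left(- \frac{1}{201}\right)\right)^{2} - 146304 + 508 \cdot 441 \left(- \frac{1}{201}\right) - 288 \cdot 441 \left(- \frac{1}{201}\right)\right) = -465247 + \left(\left(- \frac{147}{67}\right)^{2} - 146304 + 508 \left(- \frac{147}{67}\right) - - \frac{42336}{67}\right) = -465247 + \left(\frac{21609}{4489} - 146304 - \frac{74676}{67} + \frac{42336}{67}\right) = -465247 - \frac{658903827}{4489} = - \frac{2747397610}{4489}$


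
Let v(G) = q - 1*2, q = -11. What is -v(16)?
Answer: 13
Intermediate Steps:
v(G) = -13 (v(G) = -11 - 1*2 = -11 - 2 = -13)
-v(16) = -1*(-13) = 13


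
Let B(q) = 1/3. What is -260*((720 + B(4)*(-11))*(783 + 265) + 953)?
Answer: -586302860/3 ≈ -1.9543e+8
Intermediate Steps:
B(q) = ⅓
-260*((720 + B(4)*(-11))*(783 + 265) + 953) = -260*((720 + (⅓)*(-11))*(783 + 265) + 953) = -260*((720 - 11/3)*1048 + 953) = -260*((2149/3)*1048 + 953) = -260*(2252152/3 + 953) = -260*2255011/3 = -586302860/3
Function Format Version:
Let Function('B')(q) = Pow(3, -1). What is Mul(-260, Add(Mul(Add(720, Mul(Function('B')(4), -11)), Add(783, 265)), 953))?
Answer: Rational(-586302860, 3) ≈ -1.9543e+8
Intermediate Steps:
Function('B')(q) = Rational(1, 3)
Mul(-260, Add(Mul(Add(720, Mul(Function('B')(4), -11)), Add(783, 265)), 953)) = Mul(-260, Add(Mul(Add(720, Mul(Rational(1, 3), -11)), Add(783, 265)), 953)) = Mul(-260, Add(Mul(Add(720, Rational(-11, 3)), 1048), 953)) = Mul(-260, Add(Mul(Rational(2149, 3), 1048), 953)) = Mul(-260, Add(Rational(2252152, 3), 953)) = Mul(-260, Rational(2255011, 3)) = Rational(-586302860, 3)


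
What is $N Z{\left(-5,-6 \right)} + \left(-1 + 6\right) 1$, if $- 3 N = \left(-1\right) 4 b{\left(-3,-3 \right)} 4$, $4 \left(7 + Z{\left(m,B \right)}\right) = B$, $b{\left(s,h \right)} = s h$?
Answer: $-403$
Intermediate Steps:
$b{\left(s,h \right)} = h s$
$Z{\left(m,B \right)} = -7 + \frac{B}{4}$
$N = 48$ ($N = - \frac{\left(-1\right) 4 \left(\left(-3\right) \left(-3\right)\right) 4}{3} = - \frac{\left(-4\right) 9 \cdot 4}{3} = - \frac{\left(-36\right) 4}{3} = \left(- \frac{1}{3}\right) \left(-144\right) = 48$)
$N Z{\left(-5,-6 \right)} + \left(-1 + 6\right) 1 = 48 \left(-7 + \frac{1}{4} \left(-6\right)\right) + \left(-1 + 6\right) 1 = 48 \left(-7 - \frac{3}{2}\right) + 5 \cdot 1 = 48 \left(- \frac{17}{2}\right) + 5 = -408 + 5 = -403$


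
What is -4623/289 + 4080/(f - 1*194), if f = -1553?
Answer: -9255501/504883 ≈ -18.332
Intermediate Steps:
-4623/289 + 4080/(f - 1*194) = -4623/289 + 4080/(-1553 - 1*194) = -4623*1/289 + 4080/(-1553 - 194) = -4623/289 + 4080/(-1747) = -4623/289 + 4080*(-1/1747) = -4623/289 - 4080/1747 = -9255501/504883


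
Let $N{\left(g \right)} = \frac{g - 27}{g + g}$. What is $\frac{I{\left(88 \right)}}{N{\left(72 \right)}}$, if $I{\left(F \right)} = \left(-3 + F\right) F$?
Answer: $23936$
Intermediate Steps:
$I{\left(F \right)} = F \left(-3 + F\right)$
$N{\left(g \right)} = \frac{-27 + g}{2 g}$
$\frac{I{\left(88 \right)}}{N{\left(72 \right)}} = \frac{88 \left(-3 + 88\right)}{\frac{1}{2} \cdot \frac{1}{72} \left(-27 + 72\right)} = \frac{88 \cdot 85}{\frac{1}{2} \cdot \frac{1}{72} \cdot 45} = \frac{7480}{\frac{5}{16}} = 7480 \cdot \frac{16}{5} = 23936$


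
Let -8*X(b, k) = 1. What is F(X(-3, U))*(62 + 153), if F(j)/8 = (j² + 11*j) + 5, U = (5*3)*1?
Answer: 50095/8 ≈ 6261.9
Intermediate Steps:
U = 15 (U = 15*1 = 15)
X(b, k) = -⅛ (X(b, k) = -⅛*1 = -⅛)
F(j) = 40 + 8*j² + 88*j (F(j) = 8*((j² + 11*j) + 5) = 8*(5 + j² + 11*j) = 40 + 8*j² + 88*j)
F(X(-3, U))*(62 + 153) = (40 + 8*(-⅛)² + 88*(-⅛))*(62 + 153) = (40 + 8*(1/64) - 11)*215 = (40 + ⅛ - 11)*215 = (233/8)*215 = 50095/8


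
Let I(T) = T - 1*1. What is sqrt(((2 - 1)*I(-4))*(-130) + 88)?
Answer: 3*sqrt(82) ≈ 27.166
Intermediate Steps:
I(T) = -1 + T (I(T) = T - 1 = -1 + T)
sqrt(((2 - 1)*I(-4))*(-130) + 88) = sqrt(((2 - 1)*(-1 - 4))*(-130) + 88) = sqrt((1*(-5))*(-130) + 88) = sqrt(-5*(-130) + 88) = sqrt(650 + 88) = sqrt(738) = 3*sqrt(82)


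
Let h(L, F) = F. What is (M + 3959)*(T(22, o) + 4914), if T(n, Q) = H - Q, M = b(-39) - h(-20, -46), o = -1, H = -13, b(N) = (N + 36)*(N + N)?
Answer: 20779578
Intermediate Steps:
b(N) = 2*N*(36 + N) (b(N) = (36 + N)*(2*N) = 2*N*(36 + N))
M = 280 (M = 2*(-39)*(36 - 39) - 1*(-46) = 2*(-39)*(-3) + 46 = 234 + 46 = 280)
T(n, Q) = -13 - Q
(M + 3959)*(T(22, o) + 4914) = (280 + 3959)*((-13 - 1*(-1)) + 4914) = 4239*((-13 + 1) + 4914) = 4239*(-12 + 4914) = 4239*4902 = 20779578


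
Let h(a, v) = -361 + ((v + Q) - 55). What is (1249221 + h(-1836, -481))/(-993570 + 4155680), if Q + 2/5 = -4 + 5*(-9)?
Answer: 6241373/15810550 ≈ 0.39476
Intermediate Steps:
Q = -247/5 (Q = -2/5 + (-4 + 5*(-9)) = -2/5 + (-4 - 45) = -2/5 - 49 = -247/5 ≈ -49.400)
h(a, v) = -2327/5 + v (h(a, v) = -361 + ((v - 247/5) - 55) = -361 + ((-247/5 + v) - 55) = -361 + (-522/5 + v) = -2327/5 + v)
(1249221 + h(-1836, -481))/(-993570 + 4155680) = (1249221 + (-2327/5 - 481))/(-993570 + 4155680) = (1249221 - 4732/5)/3162110 = (6241373/5)*(1/3162110) = 6241373/15810550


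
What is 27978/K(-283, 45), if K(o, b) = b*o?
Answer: -9326/4245 ≈ -2.1969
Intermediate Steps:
27978/K(-283, 45) = 27978/((45*(-283))) = 27978/(-12735) = 27978*(-1/12735) = -9326/4245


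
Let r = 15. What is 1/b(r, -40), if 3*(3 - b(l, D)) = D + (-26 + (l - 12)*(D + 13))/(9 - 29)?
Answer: 20/291 ≈ 0.068729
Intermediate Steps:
b(l, D) = 77/30 - D/3 + (-12 + l)*(13 + D)/60 (b(l, D) = 3 - (D + (-26 + (l - 12)*(D + 13))/(9 - 29))/3 = 3 - (D + (-26 + (-12 + l)*(13 + D))/(-20))/3 = 3 - (D + (-26 + (-12 + l)*(13 + D))*(-1/20))/3 = 3 - (D + (13/10 - (-12 + l)*(13 + D)/20))/3 = 3 - (13/10 + D - (-12 + l)*(13 + D)/20)/3 = 3 + (-13/30 - D/3 + (-12 + l)*(13 + D)/60) = 77/30 - D/3 + (-12 + l)*(13 + D)/60)
1/b(r, -40) = 1/(-1/30 - 8/15*(-40) + (13/60)*15 + (1/60)*(-40)*15) = 1/(-1/30 + 64/3 + 13/4 - 10) = 1/(291/20) = 20/291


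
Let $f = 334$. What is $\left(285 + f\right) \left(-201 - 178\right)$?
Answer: $-234601$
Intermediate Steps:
$\left(285 + f\right) \left(-201 - 178\right) = \left(285 + 334\right) \left(-201 - 178\right) = 619 \left(-201 - 178\right) = 619 \left(-379\right) = -234601$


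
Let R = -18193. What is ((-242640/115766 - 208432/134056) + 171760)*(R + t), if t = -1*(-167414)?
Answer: 24859365978907087998/969945431 ≈ 2.5630e+10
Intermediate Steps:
t = 167414
((-242640/115766 - 208432/134056) + 171760)*(R + t) = ((-242640/115766 - 208432/134056) + 171760)*(-18193 + 167414) = ((-242640*1/115766 - 208432*1/134056) + 171760)*149221 = ((-121320/57883 - 26054/16757) + 171760)*149221 = (-3541042922/969945431 + 171760)*149221 = (166594286185638/969945431)*149221 = 24859365978907087998/969945431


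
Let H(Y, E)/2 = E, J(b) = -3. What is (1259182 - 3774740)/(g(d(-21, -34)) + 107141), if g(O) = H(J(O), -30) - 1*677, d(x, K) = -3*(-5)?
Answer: -1257779/53202 ≈ -23.642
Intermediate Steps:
d(x, K) = 15
H(Y, E) = 2*E
g(O) = -737 (g(O) = 2*(-30) - 1*677 = -60 - 677 = -737)
(1259182 - 3774740)/(g(d(-21, -34)) + 107141) = (1259182 - 3774740)/(-737 + 107141) = -2515558/106404 = -2515558*1/106404 = -1257779/53202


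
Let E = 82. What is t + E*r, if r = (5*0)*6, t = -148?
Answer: -148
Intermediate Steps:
r = 0 (r = 0*6 = 0)
t + E*r = -148 + 82*0 = -148 + 0 = -148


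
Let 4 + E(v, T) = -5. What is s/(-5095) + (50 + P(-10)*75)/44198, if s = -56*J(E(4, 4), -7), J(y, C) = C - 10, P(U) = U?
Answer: -3260214/16084915 ≈ -0.20269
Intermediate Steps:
E(v, T) = -9 (E(v, T) = -4 - 5 = -9)
J(y, C) = -10 + C
s = 952 (s = -56*(-10 - 7) = -56*(-17) = 952)
s/(-5095) + (50 + P(-10)*75)/44198 = 952/(-5095) + (50 - 10*75)/44198 = 952*(-1/5095) + (50 - 750)*(1/44198) = -952/5095 - 700*1/44198 = -952/5095 - 50/3157 = -3260214/16084915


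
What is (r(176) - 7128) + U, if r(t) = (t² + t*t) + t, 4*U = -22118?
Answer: 98941/2 ≈ 49471.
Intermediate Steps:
U = -11059/2 (U = (¼)*(-22118) = -11059/2 ≈ -5529.5)
r(t) = t + 2*t² (r(t) = (t² + t²) + t = 2*t² + t = t + 2*t²)
(r(176) - 7128) + U = (176*(1 + 2*176) - 7128) - 11059/2 = (176*(1 + 352) - 7128) - 11059/2 = (176*353 - 7128) - 11059/2 = (62128 - 7128) - 11059/2 = 55000 - 11059/2 = 98941/2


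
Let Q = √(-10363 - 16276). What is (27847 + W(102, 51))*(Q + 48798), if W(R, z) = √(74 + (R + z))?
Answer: (27847 + √227)*(48798 + I*√26639) ≈ 1.3596e+9 + 4.5475e+6*I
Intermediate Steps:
W(R, z) = √(74 + R + z)
Q = I*√26639 (Q = √(-26639) = I*√26639 ≈ 163.21*I)
(27847 + W(102, 51))*(Q + 48798) = (27847 + √(74 + 102 + 51))*(I*√26639 + 48798) = (27847 + √227)*(48798 + I*√26639)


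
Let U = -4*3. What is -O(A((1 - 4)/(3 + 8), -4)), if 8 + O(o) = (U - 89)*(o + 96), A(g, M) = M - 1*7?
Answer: 8593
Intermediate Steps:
U = -12
A(g, M) = -7 + M (A(g, M) = M - 7 = -7 + M)
O(o) = -9704 - 101*o (O(o) = -8 + (-12 - 89)*(o + 96) = -8 - 101*(96 + o) = -8 + (-9696 - 101*o) = -9704 - 101*o)
-O(A((1 - 4)/(3 + 8), -4)) = -(-9704 - 101*(-7 - 4)) = -(-9704 - 101*(-11)) = -(-9704 + 1111) = -1*(-8593) = 8593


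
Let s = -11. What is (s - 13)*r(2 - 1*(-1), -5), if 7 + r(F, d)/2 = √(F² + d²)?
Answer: 336 - 48*√34 ≈ 56.114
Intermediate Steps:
r(F, d) = -14 + 2*√(F² + d²)
(s - 13)*r(2 - 1*(-1), -5) = (-11 - 13)*(-14 + 2*√((2 - 1*(-1))² + (-5)²)) = -24*(-14 + 2*√((2 + 1)² + 25)) = -24*(-14 + 2*√(3² + 25)) = -24*(-14 + 2*√(9 + 25)) = -24*(-14 + 2*√34) = 336 - 48*√34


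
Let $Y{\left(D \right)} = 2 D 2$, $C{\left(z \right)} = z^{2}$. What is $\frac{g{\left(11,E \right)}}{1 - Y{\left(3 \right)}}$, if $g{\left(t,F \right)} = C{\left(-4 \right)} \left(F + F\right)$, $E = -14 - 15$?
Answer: $\frac{928}{11} \approx 84.364$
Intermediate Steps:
$E = -29$ ($E = -14 - 15 = -29$)
$g{\left(t,F \right)} = 32 F$ ($g{\left(t,F \right)} = \left(-4\right)^{2} \left(F + F\right) = 16 \cdot 2 F = 32 F$)
$Y{\left(D \right)} = 4 D$
$\frac{g{\left(11,E \right)}}{1 - Y{\left(3 \right)}} = \frac{32 \left(-29\right)}{1 - 4 \cdot 3} = - \frac{928}{1 - 12} = - \frac{928}{-11} = \left(-928\right) \left(- \frac{1}{11}\right) = \frac{928}{11}$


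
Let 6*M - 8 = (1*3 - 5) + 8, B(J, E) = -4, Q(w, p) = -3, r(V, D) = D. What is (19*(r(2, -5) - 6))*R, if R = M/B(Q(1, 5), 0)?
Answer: 1463/12 ≈ 121.92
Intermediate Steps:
M = 7/3 (M = 4/3 + ((1*3 - 5) + 8)/6 = 4/3 + ((3 - 5) + 8)/6 = 4/3 + (-2 + 8)/6 = 4/3 + (1/6)*6 = 4/3 + 1 = 7/3 ≈ 2.3333)
R = -7/12 (R = (7/3)/(-4) = (7/3)*(-1/4) = -7/12 ≈ -0.58333)
(19*(r(2, -5) - 6))*R = (19*(-5 - 6))*(-7/12) = (19*(-11))*(-7/12) = -209*(-7/12) = 1463/12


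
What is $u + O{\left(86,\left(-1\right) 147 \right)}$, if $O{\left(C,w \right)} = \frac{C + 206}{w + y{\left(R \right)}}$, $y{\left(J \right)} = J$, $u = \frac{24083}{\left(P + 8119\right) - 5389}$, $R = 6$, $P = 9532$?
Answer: $- \frac{184801}{1728942} \approx -0.10689$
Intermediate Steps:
$u = \frac{24083}{12262}$ ($u = \frac{24083}{\left(9532 + 8119\right) - 5389} = \frac{24083}{17651 - 5389} = \frac{24083}{12262} \approx 1.964$)
$O{\left(C,w \right)} = \frac{206 + C}{6 + w}$ ($O{\left(C,w \right)} = \frac{C + 206}{w + 6} = \frac{206 + C}{6 + w}$)
$u + O{\left(86,\left(-1\right) 147 \right)} = \frac{24083}{12262} + \frac{206 + 86}{6 - 147} = \frac{24083}{12262} + \frac{1}{6 - 147} \cdot 292 = \frac{24083}{12262} + \frac{1}{-141} \cdot 292 = \frac{24083}{12262} - \frac{292}{141} = - \frac{184801}{1728942}$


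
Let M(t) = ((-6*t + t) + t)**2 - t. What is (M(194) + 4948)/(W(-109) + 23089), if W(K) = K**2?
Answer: 60693/3497 ≈ 17.356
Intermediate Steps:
M(t) = -t + 16*t**2 (M(t) = (-5*t + t)**2 - t = (-4*t)**2 - t = 16*t**2 - t = -t + 16*t**2)
(M(194) + 4948)/(W(-109) + 23089) = (194*(-1 + 16*194) + 4948)/((-109)**2 + 23089) = (194*(-1 + 3104) + 4948)/(11881 + 23089) = (194*3103 + 4948)/34970 = (601982 + 4948)*(1/34970) = 606930*(1/34970) = 60693/3497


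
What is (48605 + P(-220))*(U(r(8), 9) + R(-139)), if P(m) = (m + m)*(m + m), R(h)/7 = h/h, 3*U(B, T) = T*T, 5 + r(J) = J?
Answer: 8234970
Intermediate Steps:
r(J) = -5 + J
U(B, T) = T**2/3 (U(B, T) = (T*T)/3 = T**2/3)
R(h) = 7 (R(h) = 7*(h/h) = 7*1 = 7)
P(m) = 4*m**2 (P(m) = (2*m)*(2*m) = 4*m**2)
(48605 + P(-220))*(U(r(8), 9) + R(-139)) = (48605 + 4*(-220)**2)*((1/3)*9**2 + 7) = (48605 + 4*48400)*((1/3)*81 + 7) = (48605 + 193600)*(27 + 7) = 242205*34 = 8234970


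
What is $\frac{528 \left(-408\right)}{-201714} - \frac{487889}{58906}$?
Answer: $- \frac{14287379267}{1980360814} \approx -7.2145$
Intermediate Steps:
$\frac{528 \left(-408\right)}{-201714} - \frac{487889}{58906} = \left(-215424\right) \left(- \frac{1}{201714}\right) - \frac{487889}{58906} = \frac{35904}{33619} - \frac{487889}{58906} = - \frac{14287379267}{1980360814}$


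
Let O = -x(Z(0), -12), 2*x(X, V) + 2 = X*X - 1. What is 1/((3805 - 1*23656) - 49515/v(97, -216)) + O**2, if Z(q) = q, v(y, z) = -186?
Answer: 10928065/4857028 ≈ 2.2500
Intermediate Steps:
x(X, V) = -3/2 + X**2/2 (x(X, V) = -1 + (X*X - 1)/2 = -1 + (X**2 - 1)/2 = -1 + (-1 + X**2)/2 = -1 + (-1/2 + X**2/2) = -3/2 + X**2/2)
O = 3/2 (O = -(-3/2 + (1/2)*0**2) = -(-3/2 + (1/2)*0) = -(-3/2 + 0) = -1*(-3/2) = 3/2 ≈ 1.5000)
1/((3805 - 1*23656) - 49515/v(97, -216)) + O**2 = 1/((3805 - 1*23656) - 49515/(-186)) + (3/2)**2 = 1/((3805 - 23656) - 49515*(-1/186)) + 9/4 = 1/(-19851 + 16505/62) + 9/4 = 1/(-1214257/62) + 9/4 = -62/1214257 + 9/4 = 10928065/4857028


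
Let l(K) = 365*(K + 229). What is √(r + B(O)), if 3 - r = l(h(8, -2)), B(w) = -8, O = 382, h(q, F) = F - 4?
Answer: 10*I*√814 ≈ 285.31*I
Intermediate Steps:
h(q, F) = -4 + F
l(K) = 83585 + 365*K (l(K) = 365*(229 + K) = 83585 + 365*K)
r = -81392 (r = 3 - (83585 + 365*(-4 - 2)) = 3 - (83585 + 365*(-6)) = 3 - (83585 - 2190) = 3 - 1*81395 = 3 - 81395 = -81392)
√(r + B(O)) = √(-81392 - 8) = √(-81400) = 10*I*√814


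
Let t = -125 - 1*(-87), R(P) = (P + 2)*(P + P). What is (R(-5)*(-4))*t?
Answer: 4560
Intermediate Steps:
R(P) = 2*P*(2 + P) (R(P) = (2 + P)*(2*P) = 2*P*(2 + P))
t = -38 (t = -125 + 87 = -38)
(R(-5)*(-4))*t = ((2*(-5)*(2 - 5))*(-4))*(-38) = ((2*(-5)*(-3))*(-4))*(-38) = (30*(-4))*(-38) = -120*(-38) = 4560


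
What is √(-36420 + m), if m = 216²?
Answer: 2*√2559 ≈ 101.17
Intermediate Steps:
m = 46656
√(-36420 + m) = √(-36420 + 46656) = √10236 = 2*√2559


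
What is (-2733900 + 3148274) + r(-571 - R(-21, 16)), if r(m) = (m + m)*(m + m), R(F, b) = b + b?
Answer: 1868810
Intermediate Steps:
R(F, b) = 2*b
r(m) = 4*m**2 (r(m) = (2*m)*(2*m) = 4*m**2)
(-2733900 + 3148274) + r(-571 - R(-21, 16)) = (-2733900 + 3148274) + 4*(-571 - 2*16)**2 = 414374 + 4*(-571 - 1*32)**2 = 414374 + 4*(-571 - 32)**2 = 414374 + 4*(-603)**2 = 414374 + 4*363609 = 414374 + 1454436 = 1868810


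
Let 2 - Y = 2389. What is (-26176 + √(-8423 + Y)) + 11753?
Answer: -14423 + I*√10810 ≈ -14423.0 + 103.97*I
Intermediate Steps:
Y = -2387 (Y = 2 - 1*2389 = 2 - 2389 = -2387)
(-26176 + √(-8423 + Y)) + 11753 = (-26176 + √(-8423 - 2387)) + 11753 = (-26176 + √(-10810)) + 11753 = (-26176 + I*√10810) + 11753 = -14423 + I*√10810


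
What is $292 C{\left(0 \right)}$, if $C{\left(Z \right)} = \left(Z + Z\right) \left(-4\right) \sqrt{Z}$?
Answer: $0$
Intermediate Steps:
$C{\left(Z \right)} = - 8 Z^{\frac{3}{2}}$ ($C{\left(Z \right)} = 2 Z \left(-4\right) \sqrt{Z} = - 8 Z \sqrt{Z} = - 8 Z^{\frac{3}{2}}$)
$292 C{\left(0 \right)} = 292 \left(- 8 \cdot 0^{\frac{3}{2}}\right) = 292 \left(\left(-8\right) 0\right) = 292 \cdot 0 = 0$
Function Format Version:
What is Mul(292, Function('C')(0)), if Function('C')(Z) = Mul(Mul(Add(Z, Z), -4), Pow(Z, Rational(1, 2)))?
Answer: 0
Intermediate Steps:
Function('C')(Z) = Mul(-8, Pow(Z, Rational(3, 2))) (Function('C')(Z) = Mul(Mul(Mul(2, Z), -4), Pow(Z, Rational(1, 2))) = Mul(Mul(-8, Z), Pow(Z, Rational(1, 2))) = Mul(-8, Pow(Z, Rational(3, 2))))
Mul(292, Function('C')(0)) = Mul(292, Mul(-8, Pow(0, Rational(3, 2)))) = Mul(292, Mul(-8, 0)) = Mul(292, 0) = 0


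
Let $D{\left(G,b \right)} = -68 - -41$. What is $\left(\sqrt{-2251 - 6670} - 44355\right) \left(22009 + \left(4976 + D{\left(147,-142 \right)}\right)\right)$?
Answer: $-1195722090 + 26958 i \sqrt{8921} \approx -1.1957 \cdot 10^{9} + 2.5462 \cdot 10^{6} i$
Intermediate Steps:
$D{\left(G,b \right)} = -27$ ($D{\left(G,b \right)} = -68 + 41 = -27$)
$\left(\sqrt{-2251 - 6670} - 44355\right) \left(22009 + \left(4976 + D{\left(147,-142 \right)}\right)\right) = \left(\sqrt{-2251 - 6670} - 44355\right) \left(22009 + \left(4976 - 27\right)\right) = \left(\sqrt{-8921} - 44355\right) \left(22009 + 4949\right) = \left(i \sqrt{8921} - 44355\right) 26958 = \left(-44355 + i \sqrt{8921}\right) 26958 = -1195722090 + 26958 i \sqrt{8921}$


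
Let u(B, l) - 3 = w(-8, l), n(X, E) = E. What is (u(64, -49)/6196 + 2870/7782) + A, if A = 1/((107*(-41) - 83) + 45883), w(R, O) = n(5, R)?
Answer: 367432169101/998410942668 ≈ 0.36802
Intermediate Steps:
w(R, O) = R
u(B, l) = -5 (u(B, l) = 3 - 8 = -5)
A = 1/41413 (A = 1/((-4387 - 83) + 45883) = 1/(-4470 + 45883) = 1/41413 ≈ 2.4147e-5)
(u(64, -49)/6196 + 2870/7782) + A = (-5/6196 + 2870/7782) + 1/41413 = (-5*1/6196 + 2870*(1/7782)) + 1/41413 = (-5/6196 + 1435/3891) + 1/41413 = 8871805/24108636 + 1/41413 = 367432169101/998410942668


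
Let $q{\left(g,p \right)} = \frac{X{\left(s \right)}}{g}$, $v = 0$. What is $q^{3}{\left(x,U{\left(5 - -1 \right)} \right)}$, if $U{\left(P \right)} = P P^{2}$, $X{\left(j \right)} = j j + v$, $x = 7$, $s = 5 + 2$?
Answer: $343$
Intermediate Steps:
$s = 7$
$X{\left(j \right)} = j^{2}$ ($X{\left(j \right)} = j j + 0 = j^{2} + 0 = j^{2}$)
$U{\left(P \right)} = P^{3}$
$q{\left(g,p \right)} = \frac{49}{g}$ ($q{\left(g,p \right)} = \frac{7^{2}}{g} = \frac{49}{g}$)
$q^{3}{\left(x,U{\left(5 - -1 \right)} \right)} = \left(\frac{49}{7}\right)^{3} = \left(49 \cdot \frac{1}{7}\right)^{3} = 7^{3} = 343$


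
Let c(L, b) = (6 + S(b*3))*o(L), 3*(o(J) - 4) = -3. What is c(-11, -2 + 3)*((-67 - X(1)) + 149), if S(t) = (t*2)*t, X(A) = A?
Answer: 5832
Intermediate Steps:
o(J) = 3 (o(J) = 4 + (⅓)*(-3) = 4 - 1 = 3)
S(t) = 2*t² (S(t) = (2*t)*t = 2*t²)
c(L, b) = 18 + 54*b² (c(L, b) = (6 + 2*(b*3)²)*3 = (6 + 2*(3*b)²)*3 = (6 + 2*(9*b²))*3 = (6 + 18*b²)*3 = 18 + 54*b²)
c(-11, -2 + 3)*((-67 - X(1)) + 149) = (18 + 54*(-2 + 3)²)*((-67 - 1*1) + 149) = (18 + 54*1²)*((-67 - 1) + 149) = (18 + 54*1)*(-68 + 149) = (18 + 54)*81 = 72*81 = 5832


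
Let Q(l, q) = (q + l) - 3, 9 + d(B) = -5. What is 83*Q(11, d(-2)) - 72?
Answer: -570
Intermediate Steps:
d(B) = -14 (d(B) = -9 - 5 = -14)
Q(l, q) = -3 + l + q (Q(l, q) = (l + q) - 3 = -3 + l + q)
83*Q(11, d(-2)) - 72 = 83*(-3 + 11 - 14) - 72 = 83*(-6) - 72 = -498 - 72 = -570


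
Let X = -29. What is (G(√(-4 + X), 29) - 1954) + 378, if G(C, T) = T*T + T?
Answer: -706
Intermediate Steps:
G(C, T) = T + T² (G(C, T) = T² + T = T + T²)
(G(√(-4 + X), 29) - 1954) + 378 = (29*(1 + 29) - 1954) + 378 = (29*30 - 1954) + 378 = (870 - 1954) + 378 = -1084 + 378 = -706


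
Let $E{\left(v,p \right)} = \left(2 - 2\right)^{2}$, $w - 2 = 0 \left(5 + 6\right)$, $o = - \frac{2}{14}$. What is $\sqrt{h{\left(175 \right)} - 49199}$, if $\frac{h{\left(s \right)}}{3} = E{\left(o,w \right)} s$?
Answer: $i \sqrt{49199} \approx 221.81 i$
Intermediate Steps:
$o = - \frac{1}{7}$ ($o = \left(-2\right) \frac{1}{14} = - \frac{1}{7} \approx -0.14286$)
$w = 2$ ($w = 2 + 0 \left(5 + 6\right) = 2 + 0 \cdot 11 = 2 + 0 = 2$)
$E{\left(v,p \right)} = 0$ ($E{\left(v,p \right)} = 0^{2} = 0$)
$h{\left(s \right)} = 0$ ($h{\left(s \right)} = 3 \cdot 0 s = 3 \cdot 0 = 0$)
$\sqrt{h{\left(175 \right)} - 49199} = \sqrt{0 - 49199} = \sqrt{-49199} = i \sqrt{49199}$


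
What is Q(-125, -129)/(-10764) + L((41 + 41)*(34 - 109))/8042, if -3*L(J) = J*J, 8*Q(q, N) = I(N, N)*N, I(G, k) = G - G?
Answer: -6303750/4021 ≈ -1567.7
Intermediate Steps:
I(G, k) = 0
Q(q, N) = 0 (Q(q, N) = (0*N)/8 = (⅛)*0 = 0)
L(J) = -J²/3 (L(J) = -J*J/3 = -J²/3)
Q(-125, -129)/(-10764) + L((41 + 41)*(34 - 109))/8042 = 0/(-10764) - (34 - 109)²*(41 + 41)²/3/8042 = 0*(-1/10764) - (82*(-75))²/3*(1/8042) = 0 - ⅓*(-6150)²*(1/8042) = 0 - ⅓*37822500*(1/8042) = 0 - 12607500*1/8042 = 0 - 6303750/4021 = -6303750/4021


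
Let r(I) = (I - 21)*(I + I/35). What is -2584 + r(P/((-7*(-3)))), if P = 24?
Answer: -4471592/1715 ≈ -2607.3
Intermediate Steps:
r(I) = 36*I*(-21 + I)/35 (r(I) = (-21 + I)*(I + I*(1/35)) = (-21 + I)*(I + I/35) = (-21 + I)*(36*I/35) = 36*I*(-21 + I)/35)
-2584 + r(P/((-7*(-3)))) = -2584 + 36*(24/((-7*(-3))))*(-21 + 24/((-7*(-3))))/35 = -2584 + 36*(24/21)*(-21 + 24/21)/35 = -2584 + 36*(24*(1/21))*(-21 + 24*(1/21))/35 = -2584 + (36/35)*(8/7)*(-21 + 8/7) = -2584 + (36/35)*(8/7)*(-139/7) = -2584 - 40032/1715 = -4471592/1715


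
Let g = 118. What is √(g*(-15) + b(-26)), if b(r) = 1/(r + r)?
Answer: I*√1196533/26 ≈ 42.072*I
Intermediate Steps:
b(r) = 1/(2*r)
√(g*(-15) + b(-26)) = √(118*(-15) + (½)/(-26)) = √(-1770 + (½)*(-1/26)) = √(-1770 - 1/52) = √(-92041/52) = I*√1196533/26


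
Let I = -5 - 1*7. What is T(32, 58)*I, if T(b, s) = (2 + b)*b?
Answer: -13056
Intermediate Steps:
I = -12 (I = -5 - 7 = -12)
T(b, s) = b*(2 + b)
T(32, 58)*I = (32*(2 + 32))*(-12) = (32*34)*(-12) = 1088*(-12) = -13056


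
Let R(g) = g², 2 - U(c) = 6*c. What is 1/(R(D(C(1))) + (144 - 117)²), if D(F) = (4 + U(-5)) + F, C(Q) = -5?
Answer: 1/1690 ≈ 0.00059172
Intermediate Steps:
U(c) = 2 - 6*c
D(F) = 36 + F (D(F) = (4 + (2 - 6*(-5))) + F = (4 + (2 + 30)) + F = (4 + 32) + F = 36 + F)
1/(R(D(C(1))) + (144 - 117)²) = 1/((36 - 5)² + (144 - 117)²) = 1/(31² + 27²) = 1/(961 + 729) = 1/1690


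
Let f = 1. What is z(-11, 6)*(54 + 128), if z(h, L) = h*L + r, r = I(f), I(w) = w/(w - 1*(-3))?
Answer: -23933/2 ≈ -11967.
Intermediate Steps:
I(w) = w/(3 + w) (I(w) = w/(w + 3) = w/(3 + w))
r = ¼ (r = 1/(3 + 1) = 1/4 = 1*(¼) = ¼ ≈ 0.25000)
z(h, L) = ¼ + L*h (z(h, L) = h*L + ¼ = L*h + ¼ = ¼ + L*h)
z(-11, 6)*(54 + 128) = (¼ + 6*(-11))*(54 + 128) = (¼ - 66)*182 = -263/4*182 = -23933/2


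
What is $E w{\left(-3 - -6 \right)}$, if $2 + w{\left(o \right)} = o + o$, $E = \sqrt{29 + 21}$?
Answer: $20 \sqrt{2} \approx 28.284$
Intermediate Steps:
$E = 5 \sqrt{2}$ ($E = \sqrt{50} = 5 \sqrt{2} \approx 7.0711$)
$w{\left(o \right)} = -2 + 2 o$ ($w{\left(o \right)} = -2 + \left(o + o\right) = -2 + 2 o$)
$E w{\left(-3 - -6 \right)} = 5 \sqrt{2} \left(-2 + 2 \left(-3 - -6\right)\right) = 5 \sqrt{2} \left(-2 + 2 \left(-3 + 6\right)\right) = 5 \sqrt{2} \left(-2 + 2 \cdot 3\right) = 5 \sqrt{2} \left(-2 + 6\right) = 5 \sqrt{2} \cdot 4 = 20 \sqrt{2}$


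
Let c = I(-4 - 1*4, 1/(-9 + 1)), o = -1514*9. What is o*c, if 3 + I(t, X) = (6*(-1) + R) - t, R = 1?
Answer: 0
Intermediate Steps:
o = -13626
I(t, X) = -8 - t (I(t, X) = -3 + ((6*(-1) + 1) - t) = -3 + ((-6 + 1) - t) = -3 + (-5 - t) = -8 - t)
c = 0 (c = -8 - (-4 - 1*4) = -8 - (-4 - 4) = -8 - 1*(-8) = -8 + 8 = 0)
o*c = -13626*0 = 0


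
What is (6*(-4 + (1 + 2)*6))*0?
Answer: 0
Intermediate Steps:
(6*(-4 + (1 + 2)*6))*0 = (6*(-4 + 3*6))*0 = (6*(-4 + 18))*0 = (6*14)*0 = 84*0 = 0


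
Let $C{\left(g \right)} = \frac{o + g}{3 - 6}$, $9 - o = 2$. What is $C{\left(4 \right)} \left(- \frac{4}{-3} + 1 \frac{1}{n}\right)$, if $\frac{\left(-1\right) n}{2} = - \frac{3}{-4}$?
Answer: $- \frac{22}{9} \approx -2.4444$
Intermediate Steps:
$o = 7$ ($o = 9 - 2 = 7$)
$C{\left(g \right)} = - \frac{7}{3} - \frac{g}{3}$ ($C{\left(g \right)} = \frac{7 + g}{3 - 6} = \frac{7 + g}{-3} = \left(7 + g\right) \left(- \frac{1}{3}\right) = - \frac{7}{3} - \frac{g}{3}$)
$n = - \frac{3}{2}$ ($n = - 2 \left(- \frac{3}{-4}\right) = - 2 \left(\left(-3\right) \left(- \frac{1}{4}\right)\right) = \left(-2\right) \frac{3}{4} = - \frac{3}{2} \approx -1.5$)
$C{\left(4 \right)} \left(- \frac{4}{-3} + 1 \frac{1}{n}\right) = \left(- \frac{7}{3} - \frac{4}{3}\right) \left(- \frac{4}{-3} + 1 \frac{1}{- \frac{3}{2}}\right) = \left(- \frac{7}{3} - \frac{4}{3}\right) \left(\left(-4\right) \left(- \frac{1}{3}\right) + 1 \left(- \frac{2}{3}\right)\right) = - \frac{11 \left(\frac{4}{3} - \frac{2}{3}\right)}{3} = \left(- \frac{11}{3}\right) \frac{2}{3} = - \frac{22}{9}$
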